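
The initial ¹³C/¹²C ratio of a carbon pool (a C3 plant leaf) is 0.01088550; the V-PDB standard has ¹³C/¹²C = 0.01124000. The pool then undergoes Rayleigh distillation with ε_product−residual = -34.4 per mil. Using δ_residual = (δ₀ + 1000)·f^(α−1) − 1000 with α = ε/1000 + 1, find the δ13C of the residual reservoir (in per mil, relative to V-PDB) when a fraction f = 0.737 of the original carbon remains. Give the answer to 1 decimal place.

δ₀ = (0.01088550/0.01124000 − 1)×1000 = (0.968461 − 1)×1000 = -31.539 per mil
α − 1 = ε/1000 = -0.0344
f^(α−1) = 0.737^(-0.0344) = 1.010553
δ_res = (-31.539 + 1000) × 1.010553 − 1000 = 978.681 − 1000 = -21.32 per mil

-21.3 per mil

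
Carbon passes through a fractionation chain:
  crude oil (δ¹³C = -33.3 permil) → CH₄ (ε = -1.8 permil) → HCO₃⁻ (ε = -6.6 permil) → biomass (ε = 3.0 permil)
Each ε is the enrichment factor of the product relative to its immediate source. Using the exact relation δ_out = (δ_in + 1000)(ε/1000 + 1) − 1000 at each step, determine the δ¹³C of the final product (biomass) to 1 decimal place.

-38.5 permil

step 1: δ = (-33.30 + 1000)·(-1.8/1000 + 1) − 1000 = -35.04 permil
step 2: δ = (-35.04 + 1000)·(-6.6/1000 + 1) − 1000 = -41.41 permil
step 3: δ = (-41.41 + 1000)·(3.0/1000 + 1) − 1000 = -38.53 permil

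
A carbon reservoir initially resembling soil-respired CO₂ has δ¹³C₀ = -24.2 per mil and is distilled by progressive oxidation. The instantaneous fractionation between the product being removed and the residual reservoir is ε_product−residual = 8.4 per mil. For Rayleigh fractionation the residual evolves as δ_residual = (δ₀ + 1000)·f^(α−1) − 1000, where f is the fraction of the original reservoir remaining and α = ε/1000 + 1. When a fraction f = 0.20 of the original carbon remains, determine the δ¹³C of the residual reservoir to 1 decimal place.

-37.3 per mil

Rayleigh residual: δ_res = (δ₀ + 1000)·f^(α−1) − 1000
α = ε/1000 + 1 = 1.00840, so α − 1 = 0.00840
f^(α−1) = 0.20^(0.00840) = 0.986572
δ_res = (-24.2 + 1000) × 0.986572 − 1000 = 962.697 − 1000 = -37.30 per mil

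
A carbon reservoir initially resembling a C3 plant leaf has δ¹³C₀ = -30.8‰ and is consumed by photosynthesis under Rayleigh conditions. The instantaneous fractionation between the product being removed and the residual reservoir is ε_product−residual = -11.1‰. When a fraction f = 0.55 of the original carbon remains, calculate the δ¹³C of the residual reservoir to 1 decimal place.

-24.3‰

Rayleigh residual: δ_res = (δ₀ + 1000)·f^(α−1) − 1000
α = ε/1000 + 1 = 0.98890, so α − 1 = -0.01110
f^(α−1) = 0.55^(-0.01110) = 1.006658
δ_res = (-30.8 + 1000) × 1.006658 − 1000 = 975.653 − 1000 = -24.35‰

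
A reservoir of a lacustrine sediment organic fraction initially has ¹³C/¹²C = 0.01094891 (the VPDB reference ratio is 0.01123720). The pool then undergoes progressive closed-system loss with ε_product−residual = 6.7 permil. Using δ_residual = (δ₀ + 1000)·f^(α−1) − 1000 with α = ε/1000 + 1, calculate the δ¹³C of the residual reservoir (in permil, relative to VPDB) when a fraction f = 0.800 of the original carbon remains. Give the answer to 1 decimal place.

δ₀ = (0.01094891/0.01123720 − 1)×1000 = (0.974345 − 1)×1000 = -25.655 permil
α − 1 = ε/1000 = 0.0067
f^(α−1) = 0.800^(0.0067) = 0.998506
δ_res = (-25.655 + 1000) × 0.998506 − 1000 = 972.889 − 1000 = -27.11 permil

-27.1 permil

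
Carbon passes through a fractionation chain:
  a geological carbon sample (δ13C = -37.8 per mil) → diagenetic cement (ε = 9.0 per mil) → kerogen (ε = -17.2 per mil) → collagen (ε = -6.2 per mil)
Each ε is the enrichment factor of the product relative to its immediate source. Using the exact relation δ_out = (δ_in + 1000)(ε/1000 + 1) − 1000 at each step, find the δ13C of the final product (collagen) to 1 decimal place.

step 1: δ = (-37.80 + 1000)·(9.0/1000 + 1) − 1000 = -29.14 per mil
step 2: δ = (-29.14 + 1000)·(-17.2/1000 + 1) − 1000 = -45.84 per mil
step 3: δ = (-45.84 + 1000)·(-6.2/1000 + 1) − 1000 = -51.75 per mil

-51.8 per mil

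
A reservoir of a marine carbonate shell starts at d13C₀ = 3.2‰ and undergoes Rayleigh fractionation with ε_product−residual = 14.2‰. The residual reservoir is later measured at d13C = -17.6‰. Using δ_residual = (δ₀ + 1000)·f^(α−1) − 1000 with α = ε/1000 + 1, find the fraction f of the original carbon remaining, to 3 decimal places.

0.229

α − 1 = ε/1000 = 0.0142
(δ_res + 1000)/(δ₀ + 1000) = (-17.6 + 1000)/(3.2 + 1000) = 982.4/1003.2 = 0.979266
f = 0.979266^(1/0.0142) = exp(ln(0.979266)/0.0142) = exp(-0.02095/0.0142)
f = exp(-1.4755) = 0.2287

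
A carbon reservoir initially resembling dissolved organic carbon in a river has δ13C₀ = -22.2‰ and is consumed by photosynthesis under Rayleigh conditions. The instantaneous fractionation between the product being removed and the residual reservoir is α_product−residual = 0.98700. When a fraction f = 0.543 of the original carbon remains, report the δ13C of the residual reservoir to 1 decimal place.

-14.4‰

Rayleigh residual: δ_res = (δ₀ + 1000)·f^(α−1) − 1000
α − 1 = -0.01300
f^(α−1) = 0.543^(-0.01300) = 1.007970
δ_res = (-22.2 + 1000) × 1.007970 − 1000 = 985.593 − 1000 = -14.41‰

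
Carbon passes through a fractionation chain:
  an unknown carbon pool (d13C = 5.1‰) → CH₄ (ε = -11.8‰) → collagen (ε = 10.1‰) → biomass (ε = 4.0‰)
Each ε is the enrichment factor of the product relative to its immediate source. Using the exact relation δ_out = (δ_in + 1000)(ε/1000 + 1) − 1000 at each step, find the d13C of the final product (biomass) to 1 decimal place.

step 1: δ = (5.10 + 1000)·(-11.8/1000 + 1) − 1000 = -6.76‰
step 2: δ = (-6.76 + 1000)·(10.1/1000 + 1) − 1000 = 3.27‰
step 3: δ = (3.27 + 1000)·(4.0/1000 + 1) − 1000 = 7.28‰

7.3‰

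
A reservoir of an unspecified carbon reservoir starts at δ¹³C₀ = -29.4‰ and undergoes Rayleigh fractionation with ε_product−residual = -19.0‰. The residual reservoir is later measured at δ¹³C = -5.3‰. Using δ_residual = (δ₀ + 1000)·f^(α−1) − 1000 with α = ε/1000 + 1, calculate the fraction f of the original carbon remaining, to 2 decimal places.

α − 1 = ε/1000 = -0.0190
(δ_res + 1000)/(δ₀ + 1000) = (-5.3 + 1000)/(-29.4 + 1000) = 994.7/970.6 = 1.024830
f = 1.024830^(1/-0.0190) = exp(ln(1.024830)/-0.0190) = exp(0.02453/-0.0190)
f = exp(-1.2909) = 0.2750

0.28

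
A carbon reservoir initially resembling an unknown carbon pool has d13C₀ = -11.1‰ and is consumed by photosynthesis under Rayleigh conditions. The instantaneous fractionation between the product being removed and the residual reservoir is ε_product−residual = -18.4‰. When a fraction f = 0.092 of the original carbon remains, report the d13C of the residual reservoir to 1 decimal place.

Rayleigh residual: δ_res = (δ₀ + 1000)·f^(α−1) − 1000
α = ε/1000 + 1 = 0.98160, so α − 1 = -0.01840
f^(α−1) = 0.092^(-0.01840) = 1.044880
δ_res = (-11.1 + 1000) × 1.044880 − 1000 = 1033.282 − 1000 = 33.28‰

33.3‰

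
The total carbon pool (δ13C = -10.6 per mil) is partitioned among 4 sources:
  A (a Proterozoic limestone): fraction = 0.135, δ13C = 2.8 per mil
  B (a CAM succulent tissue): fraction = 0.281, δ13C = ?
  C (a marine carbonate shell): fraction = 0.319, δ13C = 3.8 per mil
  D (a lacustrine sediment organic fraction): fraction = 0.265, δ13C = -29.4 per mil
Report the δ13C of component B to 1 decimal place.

Isotope mass balance: δ_bulk = Σ fᵢ·δᵢ.
-10.6 = 0.135×(2.8) + 0.281×δ_B + 0.319×(3.8) + 0.265×(-29.4)
0.281·δ_B = -10.6 − (-6.201) = -4.399
δ_B = -4.399 / 0.281 = -15.66 per mil

-15.7 per mil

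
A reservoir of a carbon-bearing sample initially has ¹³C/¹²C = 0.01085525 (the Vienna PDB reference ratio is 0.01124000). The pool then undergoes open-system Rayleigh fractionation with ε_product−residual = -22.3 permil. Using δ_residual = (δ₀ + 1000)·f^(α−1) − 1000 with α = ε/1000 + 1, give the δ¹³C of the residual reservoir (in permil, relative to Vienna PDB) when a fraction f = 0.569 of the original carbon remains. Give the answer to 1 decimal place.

δ₀ = (0.01085525/0.01124000 − 1)×1000 = (0.965770 − 1)×1000 = -34.230 permil
α − 1 = ε/1000 = -0.0223
f^(α−1) = 0.569^(-0.0223) = 1.012654
δ_res = (-34.230 + 1000) × 1.012654 − 1000 = 977.990 − 1000 = -22.01 permil

-22.0 permil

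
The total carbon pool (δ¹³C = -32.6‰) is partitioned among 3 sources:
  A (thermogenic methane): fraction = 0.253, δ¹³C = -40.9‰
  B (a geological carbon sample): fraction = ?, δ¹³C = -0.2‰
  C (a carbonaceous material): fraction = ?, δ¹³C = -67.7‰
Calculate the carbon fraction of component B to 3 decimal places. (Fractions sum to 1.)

Let f_B and f_C be the unknown fractions; fractions sum to 1 so f_B + f_C = 0.747.
Mass balance: Σ fᵢ·δᵢ = δ_bulk ⇒ f_B·(-0.2) + f_C·(-67.7) = -32.6 − (-10.348) = -22.252
Substitute f_C = 0.747 − f_B:
f_B·(-0.2 − -67.7) = -22.252 − 0.747×(-67.7) = 28.320
f_B = 28.320 / 67.5 = 0.4195

0.420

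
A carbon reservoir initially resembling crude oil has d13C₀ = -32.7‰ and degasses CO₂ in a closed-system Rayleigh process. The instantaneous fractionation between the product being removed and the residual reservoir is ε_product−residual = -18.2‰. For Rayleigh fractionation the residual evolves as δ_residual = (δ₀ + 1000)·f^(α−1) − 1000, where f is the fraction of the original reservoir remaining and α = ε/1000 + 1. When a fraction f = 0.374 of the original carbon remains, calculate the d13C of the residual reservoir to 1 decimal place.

-15.2‰

Rayleigh residual: δ_res = (δ₀ + 1000)·f^(α−1) − 1000
α = ε/1000 + 1 = 0.98180, so α − 1 = -0.01820
f^(α−1) = 0.374^(-0.01820) = 1.018061
δ_res = (-32.7 + 1000) × 1.018061 − 1000 = 984.770 − 1000 = -15.23‰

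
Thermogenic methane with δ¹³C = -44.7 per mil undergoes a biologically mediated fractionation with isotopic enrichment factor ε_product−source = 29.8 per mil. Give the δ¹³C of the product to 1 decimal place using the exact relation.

-16.2 per mil

To first order, δ_product ≈ δ_source + ε = -14.9 per mil.
Exactly, δ_product = (δ_source + 1000)·(ε/1000 + 1) − 1000.
δ_product = (-44.7 + 1000) × (29.8/1000 + 1) − 1000
δ_product = -16.23 per mil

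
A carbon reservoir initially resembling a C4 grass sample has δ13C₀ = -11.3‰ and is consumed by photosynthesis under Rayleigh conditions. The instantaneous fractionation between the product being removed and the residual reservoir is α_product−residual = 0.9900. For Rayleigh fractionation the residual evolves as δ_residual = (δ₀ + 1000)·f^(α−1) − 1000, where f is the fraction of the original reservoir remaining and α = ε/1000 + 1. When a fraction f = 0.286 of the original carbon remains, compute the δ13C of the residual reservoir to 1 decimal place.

1.2‰

Rayleigh residual: δ_res = (δ₀ + 1000)·f^(α−1) − 1000
α − 1 = -0.01000
f^(α−1) = 0.286^(-0.01000) = 1.012596
δ_res = (-11.3 + 1000) × 1.012596 − 1000 = 1001.154 − 1000 = 1.15‰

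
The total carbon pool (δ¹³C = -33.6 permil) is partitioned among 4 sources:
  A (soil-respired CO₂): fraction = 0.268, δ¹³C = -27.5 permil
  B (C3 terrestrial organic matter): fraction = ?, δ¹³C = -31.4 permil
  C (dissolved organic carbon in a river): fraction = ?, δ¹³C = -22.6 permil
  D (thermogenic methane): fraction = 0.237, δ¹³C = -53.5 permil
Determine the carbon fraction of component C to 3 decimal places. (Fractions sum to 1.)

0.226

Let f_C and f_B be the unknown fractions; fractions sum to 1 so f_C + f_B = 0.495.
Mass balance: Σ fᵢ·δᵢ = δ_bulk ⇒ f_C·(-22.6) + f_B·(-31.4) = -33.6 − (-20.049) = -13.551
Substitute f_B = 0.495 − f_C:
f_C·(-22.6 − -31.4) = -13.551 − 0.495×(-31.4) = 1.992
f_C = 1.992 / 8.8 = 0.2264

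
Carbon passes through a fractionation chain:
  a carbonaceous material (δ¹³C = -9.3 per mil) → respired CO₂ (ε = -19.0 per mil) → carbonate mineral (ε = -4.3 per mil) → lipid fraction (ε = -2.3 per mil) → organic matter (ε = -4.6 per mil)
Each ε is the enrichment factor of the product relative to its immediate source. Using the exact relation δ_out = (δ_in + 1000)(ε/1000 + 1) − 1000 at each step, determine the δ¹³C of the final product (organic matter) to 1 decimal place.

-39.0 per mil

step 1: δ = (-9.30 + 1000)·(-19.0/1000 + 1) − 1000 = -28.12 per mil
step 2: δ = (-28.12 + 1000)·(-4.3/1000 + 1) − 1000 = -32.30 per mil
step 3: δ = (-32.30 + 1000)·(-2.3/1000 + 1) − 1000 = -34.53 per mil
step 4: δ = (-34.53 + 1000)·(-4.6/1000 + 1) − 1000 = -38.97 per mil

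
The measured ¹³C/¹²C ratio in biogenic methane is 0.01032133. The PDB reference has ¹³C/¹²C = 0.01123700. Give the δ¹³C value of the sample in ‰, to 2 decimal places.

-81.49‰

δ¹³C = (R_sample / R_standard − 1) × 1000
R_sample / R_standard = 0.01032133 / 0.01123700 = 0.918513
δ¹³C = (0.918513 − 1) × 1000 = -81.487‰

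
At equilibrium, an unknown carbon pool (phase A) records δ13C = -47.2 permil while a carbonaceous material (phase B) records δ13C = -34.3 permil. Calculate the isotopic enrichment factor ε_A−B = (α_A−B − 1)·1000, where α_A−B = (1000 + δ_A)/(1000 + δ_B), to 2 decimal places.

-13.36 permil

α_A−B = (1000 + -47.2) / (1000 + -34.3) = 952.8 / 965.7 = 0.986642
ε_A−B = (0.986642 − 1) × 1000 = -13.358 permil
(The approximation ε ≈ δ_A − δ_B would give -12.9 permil.)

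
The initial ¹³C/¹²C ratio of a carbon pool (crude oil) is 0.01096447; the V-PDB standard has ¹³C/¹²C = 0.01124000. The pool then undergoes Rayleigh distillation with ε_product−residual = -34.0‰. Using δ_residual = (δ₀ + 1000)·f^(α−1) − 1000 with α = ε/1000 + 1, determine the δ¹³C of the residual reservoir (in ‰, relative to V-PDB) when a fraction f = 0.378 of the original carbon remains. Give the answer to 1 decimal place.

8.3‰

δ₀ = (0.01096447/0.01124000 − 1)×1000 = (0.975487 − 1)×1000 = -24.513‰
α − 1 = ε/1000 = -0.0340
f^(α−1) = 0.378^(-0.0340) = 1.033630
δ_res = (-24.513 + 1000) × 1.033630 − 1000 = 1008.293 − 1000 = 8.29‰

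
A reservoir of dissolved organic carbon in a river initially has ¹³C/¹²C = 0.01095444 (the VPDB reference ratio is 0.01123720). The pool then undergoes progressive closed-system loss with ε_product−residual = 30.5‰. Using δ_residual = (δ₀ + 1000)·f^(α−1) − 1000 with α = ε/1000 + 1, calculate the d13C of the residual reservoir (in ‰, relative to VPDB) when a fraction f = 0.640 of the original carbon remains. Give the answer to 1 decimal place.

δ₀ = (0.01095444/0.01123720 − 1)×1000 = (0.974837 − 1)×1000 = -25.163‰
α − 1 = ε/1000 = 0.0305
f^(α−1) = 0.640^(0.0305) = 0.986480
δ_res = (-25.163 + 1000) × 0.986480 − 1000 = 961.658 − 1000 = -38.34‰

-38.3‰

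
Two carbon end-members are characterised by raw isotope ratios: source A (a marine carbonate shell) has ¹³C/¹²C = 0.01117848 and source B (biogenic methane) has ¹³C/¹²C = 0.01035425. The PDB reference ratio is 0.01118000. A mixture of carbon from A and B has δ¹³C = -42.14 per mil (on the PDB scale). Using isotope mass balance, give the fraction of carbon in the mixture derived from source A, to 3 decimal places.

δ_A = (0.01117848/0.01118000 − 1)×1000 = (0.999864 − 1)×1000 = -0.136 per mil
δ_B = (0.01035425/0.01118000 − 1)×1000 = (0.926140 − 1)×1000 = -73.860 per mil
f_A = (δ_mix − δ_B)/(δ_A − δ_B) = (-42.14 − (-73.860))/(-0.136 − (-73.860))
f_A = 31.720 / 73.724 = 0.4302

0.430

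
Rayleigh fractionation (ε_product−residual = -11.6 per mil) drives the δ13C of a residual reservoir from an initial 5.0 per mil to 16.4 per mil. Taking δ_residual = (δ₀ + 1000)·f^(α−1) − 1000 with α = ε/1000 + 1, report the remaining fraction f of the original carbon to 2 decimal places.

α − 1 = ε/1000 = -0.0116
(δ_res + 1000)/(δ₀ + 1000) = (16.4 + 1000)/(5.0 + 1000) = 1016.4/1005.0 = 1.011343
f = 1.011343^(1/-0.0116) = exp(ln(1.011343)/-0.0116) = exp(0.01128/-0.0116)
f = exp(-0.9724) = 0.3782

0.38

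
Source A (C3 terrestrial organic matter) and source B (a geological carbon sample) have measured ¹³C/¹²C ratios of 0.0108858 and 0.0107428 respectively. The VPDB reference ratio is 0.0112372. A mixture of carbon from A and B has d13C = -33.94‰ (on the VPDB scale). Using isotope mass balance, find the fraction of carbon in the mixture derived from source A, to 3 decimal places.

δ_A = (0.0108858/0.0112372 − 1)×1000 = (0.968729 − 1)×1000 = -31.271‰
δ_B = (0.0107428/0.0112372 − 1)×1000 = (0.956003 − 1)×1000 = -43.997‰
f_A = (δ_mix − δ_B)/(δ_A − δ_B) = (-33.94 − (-43.997))/(-31.271 − (-43.997))
f_A = 10.057 / 12.726 = 0.7903

0.790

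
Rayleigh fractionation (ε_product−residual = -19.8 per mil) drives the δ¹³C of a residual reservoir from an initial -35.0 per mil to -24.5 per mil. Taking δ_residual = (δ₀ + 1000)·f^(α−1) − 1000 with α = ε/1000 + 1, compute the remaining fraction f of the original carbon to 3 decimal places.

α − 1 = ε/1000 = -0.0198
(δ_res + 1000)/(δ₀ + 1000) = (-24.5 + 1000)/(-35.0 + 1000) = 975.5/965.0 = 1.010881
f = 1.010881^(1/-0.0198) = exp(ln(1.010881)/-0.0198) = exp(0.01082/-0.0198)
f = exp(-0.5466) = 0.5789

0.579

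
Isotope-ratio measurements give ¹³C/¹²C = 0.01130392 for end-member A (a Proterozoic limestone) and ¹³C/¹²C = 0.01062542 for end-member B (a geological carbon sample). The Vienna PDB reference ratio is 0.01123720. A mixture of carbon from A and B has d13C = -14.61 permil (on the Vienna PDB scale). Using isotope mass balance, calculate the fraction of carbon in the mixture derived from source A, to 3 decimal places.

0.660

δ_A = (0.01130392/0.01123720 − 1)×1000 = (1.005937 − 1)×1000 = 5.937 permil
δ_B = (0.01062542/0.01123720 − 1)×1000 = (0.945558 − 1)×1000 = -54.442 permil
f_A = (δ_mix − δ_B)/(δ_A − δ_B) = (-14.61 − (-54.442))/(5.937 − (-54.442))
f_A = 39.832 / 60.380 = 0.6597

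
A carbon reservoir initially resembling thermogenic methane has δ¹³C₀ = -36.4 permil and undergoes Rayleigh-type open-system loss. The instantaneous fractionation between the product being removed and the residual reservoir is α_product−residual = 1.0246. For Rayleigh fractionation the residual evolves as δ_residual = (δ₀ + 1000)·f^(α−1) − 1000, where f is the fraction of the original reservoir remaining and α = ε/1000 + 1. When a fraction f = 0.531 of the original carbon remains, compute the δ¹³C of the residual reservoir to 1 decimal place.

-51.3 permil

Rayleigh residual: δ_res = (δ₀ + 1000)·f^(α−1) − 1000
α − 1 = 0.02460
f^(α−1) = 0.531^(0.02460) = 0.984549
δ_res = (-36.4 + 1000) × 0.984549 − 1000 = 948.711 − 1000 = -51.29 permil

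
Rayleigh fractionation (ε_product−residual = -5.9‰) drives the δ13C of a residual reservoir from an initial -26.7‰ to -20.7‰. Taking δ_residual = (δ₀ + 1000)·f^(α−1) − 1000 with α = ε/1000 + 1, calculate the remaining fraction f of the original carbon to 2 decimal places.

α − 1 = ε/1000 = -0.0059
(δ_res + 1000)/(δ₀ + 1000) = (-20.7 + 1000)/(-26.7 + 1000) = 979.3/973.3 = 1.006165
f = 1.006165^(1/-0.0059) = exp(ln(1.006165)/-0.0059) = exp(0.00615/-0.0059)
f = exp(-1.0416) = 0.3529

0.35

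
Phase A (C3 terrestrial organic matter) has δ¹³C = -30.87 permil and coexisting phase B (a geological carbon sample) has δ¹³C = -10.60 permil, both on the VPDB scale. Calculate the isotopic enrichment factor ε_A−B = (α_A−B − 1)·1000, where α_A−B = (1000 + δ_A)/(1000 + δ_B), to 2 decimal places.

-20.49 permil

α_A−B = (1000 + -30.87) / (1000 + -10.60) = 969.13 / 989.40 = 0.979513
ε_A−B = (0.979513 − 1) × 1000 = -20.487 permil
(The approximation ε ≈ δ_A − δ_B would give -20.27 permil.)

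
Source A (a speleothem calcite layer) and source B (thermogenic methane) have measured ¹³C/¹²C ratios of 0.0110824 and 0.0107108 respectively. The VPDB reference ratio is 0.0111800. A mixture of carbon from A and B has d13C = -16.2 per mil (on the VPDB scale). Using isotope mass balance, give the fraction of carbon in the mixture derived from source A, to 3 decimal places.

0.775

δ_A = (0.0110824/0.0111800 − 1)×1000 = (0.991270 − 1)×1000 = -8.730 per mil
δ_B = (0.0107108/0.0111800 − 1)×1000 = (0.958032 − 1)×1000 = -41.968 per mil
f_A = (δ_mix − δ_B)/(δ_A − δ_B) = (-16.2 − (-41.968))/(-8.730 − (-41.968))
f_A = 25.768 / 33.238 = 0.7753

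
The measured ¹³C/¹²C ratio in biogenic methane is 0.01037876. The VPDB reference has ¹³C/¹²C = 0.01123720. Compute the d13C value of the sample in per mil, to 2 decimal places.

d13C = (R_sample / R_standard − 1) × 1000
R_sample / R_standard = 0.01037876 / 0.01123720 = 0.923607
d13C = (0.923607 − 1) × 1000 = -76.393 per mil

-76.39 per mil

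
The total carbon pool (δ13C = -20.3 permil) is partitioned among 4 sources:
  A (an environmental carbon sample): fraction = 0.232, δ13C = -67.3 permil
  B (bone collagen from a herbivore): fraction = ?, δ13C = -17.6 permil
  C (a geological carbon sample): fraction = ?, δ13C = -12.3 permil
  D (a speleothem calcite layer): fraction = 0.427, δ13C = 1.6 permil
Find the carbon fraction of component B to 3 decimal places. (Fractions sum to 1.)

Let f_B and f_C be the unknown fractions; fractions sum to 1 so f_B + f_C = 0.341.
Mass balance: Σ fᵢ·δᵢ = δ_bulk ⇒ f_B·(-17.6) + f_C·(-12.3) = -20.3 − (-14.930) = -5.370
Substitute f_C = 0.341 − f_B:
f_B·(-17.6 − -12.3) = -5.370 − 0.341×(-12.3) = -1.175
f_B = -1.175 / -5.3 = 0.2218

0.222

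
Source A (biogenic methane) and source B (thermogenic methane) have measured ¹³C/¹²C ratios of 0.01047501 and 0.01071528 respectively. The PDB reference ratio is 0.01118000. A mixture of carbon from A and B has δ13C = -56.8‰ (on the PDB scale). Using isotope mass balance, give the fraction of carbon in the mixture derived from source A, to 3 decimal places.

δ_A = (0.01047501/0.01118000 − 1)×1000 = (0.936942 − 1)×1000 = -63.058‰
δ_B = (0.01071528/0.01118000 − 1)×1000 = (0.958433 − 1)×1000 = -41.567‰
f_A = (δ_mix − δ_B)/(δ_A − δ_B) = (-56.8 − (-41.567))/(-63.058 − (-41.567))
f_A = -15.233 / -21.491 = 0.7088

0.709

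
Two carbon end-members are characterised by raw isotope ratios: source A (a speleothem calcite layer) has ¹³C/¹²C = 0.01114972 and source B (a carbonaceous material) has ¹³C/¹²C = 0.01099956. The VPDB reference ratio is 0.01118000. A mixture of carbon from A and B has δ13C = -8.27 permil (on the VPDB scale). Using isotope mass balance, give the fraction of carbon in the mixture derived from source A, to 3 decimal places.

δ_A = (0.01114972/0.01118000 − 1)×1000 = (0.997292 − 1)×1000 = -2.708 permil
δ_B = (0.01099956/0.01118000 − 1)×1000 = (0.983860 − 1)×1000 = -16.140 permil
f_A = (δ_mix − δ_B)/(δ_A − δ_B) = (-8.27 − (-16.140))/(-2.708 − (-16.140))
f_A = 7.870 / 13.431 = 0.5859

0.586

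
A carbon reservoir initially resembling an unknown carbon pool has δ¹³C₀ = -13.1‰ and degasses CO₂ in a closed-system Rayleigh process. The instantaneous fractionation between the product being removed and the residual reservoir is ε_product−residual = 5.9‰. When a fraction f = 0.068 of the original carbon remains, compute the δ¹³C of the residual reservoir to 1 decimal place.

Rayleigh residual: δ_res = (δ₀ + 1000)·f^(α−1) − 1000
α = ε/1000 + 1 = 1.00590, so α − 1 = 0.00590
f^(α−1) = 0.068^(0.00590) = 0.984264
δ_res = (-13.1 + 1000) × 0.984264 − 1000 = 971.371 − 1000 = -28.63‰

-28.6‰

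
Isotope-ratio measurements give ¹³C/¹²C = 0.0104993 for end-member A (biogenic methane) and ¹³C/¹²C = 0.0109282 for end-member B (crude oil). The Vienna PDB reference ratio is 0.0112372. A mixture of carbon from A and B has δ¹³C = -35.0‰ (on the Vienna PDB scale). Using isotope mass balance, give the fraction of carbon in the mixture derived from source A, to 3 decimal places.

0.197

δ_A = (0.0104993/0.0112372 − 1)×1000 = (0.934334 − 1)×1000 = -65.666‰
δ_B = (0.0109282/0.0112372 − 1)×1000 = (0.972502 − 1)×1000 = -27.498‰
f_A = (δ_mix − δ_B)/(δ_A − δ_B) = (-35.0 − (-27.498))/(-65.666 − (-27.498))
f_A = -7.502 / -38.168 = 0.1966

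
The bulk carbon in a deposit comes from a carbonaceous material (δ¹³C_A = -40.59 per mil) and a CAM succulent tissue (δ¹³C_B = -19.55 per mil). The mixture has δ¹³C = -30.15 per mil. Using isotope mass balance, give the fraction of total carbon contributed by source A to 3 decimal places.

δ_mix = f_A·δ_A + (1 − f_A)·δ_B  ⇒  f_A = (δ_mix − δ_B)/(δ_A − δ_B)
f_A = (-30.15 − (-19.55)) / (-40.59 − (-19.55))
f_A = -10.60 / -21.04 = 0.5038

0.504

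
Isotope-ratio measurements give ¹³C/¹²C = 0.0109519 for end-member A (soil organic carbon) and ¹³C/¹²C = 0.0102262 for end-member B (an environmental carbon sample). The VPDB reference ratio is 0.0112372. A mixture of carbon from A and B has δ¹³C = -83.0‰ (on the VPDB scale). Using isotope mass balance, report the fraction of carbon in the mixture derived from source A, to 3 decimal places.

0.108

δ_A = (0.0109519/0.0112372 − 1)×1000 = (0.974611 − 1)×1000 = -25.389‰
δ_B = (0.0102262/0.0112372 − 1)×1000 = (0.910031 − 1)×1000 = -89.969‰
f_A = (δ_mix − δ_B)/(δ_A − δ_B) = (-83.0 − (-89.969))/(-25.389 − (-89.969))
f_A = 6.969 / 64.580 = 0.1079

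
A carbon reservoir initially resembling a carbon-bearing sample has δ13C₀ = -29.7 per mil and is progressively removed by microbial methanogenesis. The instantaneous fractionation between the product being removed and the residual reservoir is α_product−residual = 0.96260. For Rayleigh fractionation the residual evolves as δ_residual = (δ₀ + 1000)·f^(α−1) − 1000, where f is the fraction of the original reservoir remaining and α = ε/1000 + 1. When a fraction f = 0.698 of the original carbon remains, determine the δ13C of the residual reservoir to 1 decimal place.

-16.6 per mil

Rayleigh residual: δ_res = (δ₀ + 1000)·f^(α−1) − 1000
α − 1 = -0.03740
f^(α−1) = 0.698^(-0.03740) = 1.013537
δ_res = (-29.7 + 1000) × 1.013537 − 1000 = 983.435 − 1000 = -16.56 per mil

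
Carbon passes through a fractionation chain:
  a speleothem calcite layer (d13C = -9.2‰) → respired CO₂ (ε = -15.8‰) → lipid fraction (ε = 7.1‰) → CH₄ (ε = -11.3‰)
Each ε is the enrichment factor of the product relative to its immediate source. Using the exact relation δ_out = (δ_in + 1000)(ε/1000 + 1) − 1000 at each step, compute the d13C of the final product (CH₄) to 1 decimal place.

step 1: δ = (-9.20 + 1000)·(-15.8/1000 + 1) − 1000 = -24.85‰
step 2: δ = (-24.85 + 1000)·(7.1/1000 + 1) − 1000 = -17.93‰
step 3: δ = (-17.93 + 1000)·(-11.3/1000 + 1) − 1000 = -29.03‰

-29.0‰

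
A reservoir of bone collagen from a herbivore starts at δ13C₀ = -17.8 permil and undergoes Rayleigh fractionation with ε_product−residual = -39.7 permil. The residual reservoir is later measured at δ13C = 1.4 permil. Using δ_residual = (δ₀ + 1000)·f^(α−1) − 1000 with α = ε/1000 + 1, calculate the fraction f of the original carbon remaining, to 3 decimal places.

α − 1 = ε/1000 = -0.0397
(δ_res + 1000)/(δ₀ + 1000) = (1.4 + 1000)/(-17.8 + 1000) = 1001.4/982.2 = 1.019548
f = 1.019548^(1/-0.0397) = exp(ln(1.019548)/-0.0397) = exp(0.01936/-0.0397)
f = exp(-0.4876) = 0.6141

0.614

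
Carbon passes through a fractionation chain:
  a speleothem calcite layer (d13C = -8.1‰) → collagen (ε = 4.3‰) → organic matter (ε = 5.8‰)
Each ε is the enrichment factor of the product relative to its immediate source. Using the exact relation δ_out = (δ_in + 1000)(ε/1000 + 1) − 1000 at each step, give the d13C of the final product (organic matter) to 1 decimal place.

1.9‰

step 1: δ = (-8.10 + 1000)·(4.3/1000 + 1) − 1000 = -3.83‰
step 2: δ = (-3.83 + 1000)·(5.8/1000 + 1) − 1000 = 1.94‰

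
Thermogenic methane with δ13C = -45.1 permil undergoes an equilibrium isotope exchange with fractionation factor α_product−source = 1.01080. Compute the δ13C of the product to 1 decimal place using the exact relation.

-34.8 permil

δ_product = (δ_source + 1000)·α − 1000
δ_product = (-45.1 + 1000) × 1.01080 − 1000
δ_product = 965.213 − 1000 = -34.79 permil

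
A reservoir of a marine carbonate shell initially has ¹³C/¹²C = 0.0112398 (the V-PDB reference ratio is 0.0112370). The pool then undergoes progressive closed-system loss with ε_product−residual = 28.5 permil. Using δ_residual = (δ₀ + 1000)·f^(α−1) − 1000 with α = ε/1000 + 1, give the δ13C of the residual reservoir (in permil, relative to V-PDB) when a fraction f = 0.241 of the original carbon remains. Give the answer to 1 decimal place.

-39.5 permil

δ₀ = (0.0112398/0.0112370 − 1)×1000 = (1.000249 − 1)×1000 = 0.249 permil
α − 1 = ε/1000 = 0.0285
f^(α−1) = 0.241^(0.0285) = 0.960257
δ_res = (0.249 + 1000) × 0.960257 − 1000 = 960.496 − 1000 = -39.50 permil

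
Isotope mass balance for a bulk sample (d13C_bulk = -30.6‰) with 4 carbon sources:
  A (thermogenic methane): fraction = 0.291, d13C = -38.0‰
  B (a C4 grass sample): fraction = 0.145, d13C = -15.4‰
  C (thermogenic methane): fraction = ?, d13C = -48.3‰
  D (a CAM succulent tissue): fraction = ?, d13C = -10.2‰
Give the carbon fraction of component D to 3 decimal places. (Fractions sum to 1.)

Let f_D and f_C be the unknown fractions; fractions sum to 1 so f_D + f_C = 0.564.
Mass balance: Σ fᵢ·δᵢ = δ_bulk ⇒ f_D·(-10.2) + f_C·(-48.3) = -30.6 − (-13.291) = -17.309
Substitute f_C = 0.564 − f_D:
f_D·(-10.2 − -48.3) = -17.309 − 0.564×(-48.3) = 9.932
f_D = 9.932 / 38.1 = 0.2607

0.261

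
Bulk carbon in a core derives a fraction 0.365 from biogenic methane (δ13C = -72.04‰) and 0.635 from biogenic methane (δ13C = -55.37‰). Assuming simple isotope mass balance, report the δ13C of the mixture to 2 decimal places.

-61.45‰

δ_mix = f_A·δ_A + f_B·δ_B
δ_mix = 0.365 × (-72.04) + 0.635 × (-55.37)
δ_mix = -26.295 + -35.160 = -61.455‰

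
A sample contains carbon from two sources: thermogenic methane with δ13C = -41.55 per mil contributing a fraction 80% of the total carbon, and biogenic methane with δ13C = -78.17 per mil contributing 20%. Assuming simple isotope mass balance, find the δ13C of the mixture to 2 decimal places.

-48.87 per mil

δ_mix = f_A·δ_A + f_B·δ_B
δ_mix = 0.80 × (-41.55) + 0.20 × (-78.17)
δ_mix = -33.240 + -15.634 = -48.874 per mil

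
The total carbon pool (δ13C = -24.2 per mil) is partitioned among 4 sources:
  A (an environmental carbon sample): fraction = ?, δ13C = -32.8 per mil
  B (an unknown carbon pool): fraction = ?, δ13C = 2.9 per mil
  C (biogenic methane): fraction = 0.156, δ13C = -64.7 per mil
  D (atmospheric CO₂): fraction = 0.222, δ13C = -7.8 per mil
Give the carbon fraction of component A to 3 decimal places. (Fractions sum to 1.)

Let f_A and f_B be the unknown fractions; fractions sum to 1 so f_A + f_B = 0.622.
Mass balance: Σ fᵢ·δᵢ = δ_bulk ⇒ f_A·(-32.8) + f_B·(2.9) = -24.2 − (-11.825) = -12.375
Substitute f_B = 0.622 − f_A:
f_A·(-32.8 − 2.9) = -12.375 − 0.622×(2.9) = -14.179
f_A = -14.179 / -35.7 = 0.3972

0.397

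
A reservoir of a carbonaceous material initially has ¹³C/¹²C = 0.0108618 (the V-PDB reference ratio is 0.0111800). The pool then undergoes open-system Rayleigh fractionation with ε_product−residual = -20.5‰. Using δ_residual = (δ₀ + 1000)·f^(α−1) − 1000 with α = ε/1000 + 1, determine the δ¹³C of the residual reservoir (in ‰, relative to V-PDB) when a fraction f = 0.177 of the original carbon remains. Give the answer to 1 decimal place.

6.6‰

δ₀ = (0.0108618/0.0111800 − 1)×1000 = (0.971538 − 1)×1000 = -28.462‰
α − 1 = ε/1000 = -0.0205
f^(α−1) = 0.177^(-0.0205) = 1.036135
δ_res = (-28.462 + 1000) × 1.036135 − 1000 = 1006.645 − 1000 = 6.65‰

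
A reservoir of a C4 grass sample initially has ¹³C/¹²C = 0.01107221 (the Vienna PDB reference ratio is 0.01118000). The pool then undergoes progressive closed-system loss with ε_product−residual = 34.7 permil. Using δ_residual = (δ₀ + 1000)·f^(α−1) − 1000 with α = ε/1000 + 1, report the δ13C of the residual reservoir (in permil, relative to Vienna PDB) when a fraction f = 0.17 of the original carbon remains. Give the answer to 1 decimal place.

δ₀ = (0.01107221/0.01118000 − 1)×1000 = (0.990359 − 1)×1000 = -9.641 permil
α − 1 = ε/1000 = 0.0347
f^(α−1) = 0.17^(0.0347) = 0.940365
δ_res = (-9.641 + 1000) × 0.940365 − 1000 = 931.299 − 1000 = -68.70 permil

-68.7 permil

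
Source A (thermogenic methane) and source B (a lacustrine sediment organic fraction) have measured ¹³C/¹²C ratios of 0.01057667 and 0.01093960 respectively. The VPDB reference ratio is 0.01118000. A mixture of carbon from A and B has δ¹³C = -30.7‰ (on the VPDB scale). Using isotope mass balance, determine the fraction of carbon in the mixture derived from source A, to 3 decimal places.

δ_A = (0.01057667/0.01118000 − 1)×1000 = (0.946035 − 1)×1000 = -53.965‰
δ_B = (0.01093960/0.01118000 − 1)×1000 = (0.978497 − 1)×1000 = -21.503‰
f_A = (δ_mix − δ_B)/(δ_A − δ_B) = (-30.7 − (-21.503))/(-53.965 − (-21.503))
f_A = -9.197 / -32.462 = 0.2833

0.283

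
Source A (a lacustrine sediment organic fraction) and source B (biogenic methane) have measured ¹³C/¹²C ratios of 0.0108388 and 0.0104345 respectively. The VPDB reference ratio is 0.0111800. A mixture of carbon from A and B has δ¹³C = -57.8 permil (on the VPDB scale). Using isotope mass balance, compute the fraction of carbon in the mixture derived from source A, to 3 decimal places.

δ_A = (0.0108388/0.0111800 − 1)×1000 = (0.969481 − 1)×1000 = -30.519 permil
δ_B = (0.0104345/0.0111800 − 1)×1000 = (0.933318 − 1)×1000 = -66.682 permil
f_A = (δ_mix − δ_B)/(δ_A − δ_B) = (-57.8 − (-66.682))/(-30.519 − (-66.682))
f_A = 8.882 / 36.163 = 0.2456

0.246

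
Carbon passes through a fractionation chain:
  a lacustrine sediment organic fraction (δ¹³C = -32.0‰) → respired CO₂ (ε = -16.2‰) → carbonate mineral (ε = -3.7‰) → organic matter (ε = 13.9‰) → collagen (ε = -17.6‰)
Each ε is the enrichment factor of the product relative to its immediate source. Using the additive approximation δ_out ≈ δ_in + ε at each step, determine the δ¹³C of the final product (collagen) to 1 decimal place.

step 1: δ ≈ -32.0 + (-16.2) = -48.2‰
step 2: δ ≈ -48.2 + (-3.7) = -51.9‰
step 3: δ ≈ -51.9 + (13.9) = -38.0‰
step 4: δ ≈ -38.0 + (-17.6) = -55.6‰

-55.6‰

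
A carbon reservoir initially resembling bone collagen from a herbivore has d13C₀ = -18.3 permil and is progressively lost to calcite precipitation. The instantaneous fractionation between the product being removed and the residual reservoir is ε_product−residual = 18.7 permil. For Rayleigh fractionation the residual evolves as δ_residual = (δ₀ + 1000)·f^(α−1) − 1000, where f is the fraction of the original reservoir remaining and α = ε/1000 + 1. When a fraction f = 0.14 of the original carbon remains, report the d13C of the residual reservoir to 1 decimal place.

-53.7 permil

Rayleigh residual: δ_res = (δ₀ + 1000)·f^(α−1) − 1000
α = ε/1000 + 1 = 1.01870, so α − 1 = 0.01870
f^(α−1) = 0.14^(0.01870) = 0.963901
δ_res = (-18.3 + 1000) × 0.963901 − 1000 = 946.262 − 1000 = -53.74 permil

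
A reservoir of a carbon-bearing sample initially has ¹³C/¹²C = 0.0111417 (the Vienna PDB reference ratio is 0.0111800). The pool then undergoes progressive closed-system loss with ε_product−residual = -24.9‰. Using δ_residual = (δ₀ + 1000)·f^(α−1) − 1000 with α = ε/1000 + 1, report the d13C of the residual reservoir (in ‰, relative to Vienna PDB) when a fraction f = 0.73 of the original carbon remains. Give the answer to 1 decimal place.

δ₀ = (0.0111417/0.0111800 − 1)×1000 = (0.996574 − 1)×1000 = -3.426‰
α − 1 = ε/1000 = -0.0249
f^(α−1) = 0.73^(-0.0249) = 1.007867
δ_res = (-3.426 + 1000) × 1.007867 − 1000 = 1004.414 − 1000 = 4.41‰

4.4‰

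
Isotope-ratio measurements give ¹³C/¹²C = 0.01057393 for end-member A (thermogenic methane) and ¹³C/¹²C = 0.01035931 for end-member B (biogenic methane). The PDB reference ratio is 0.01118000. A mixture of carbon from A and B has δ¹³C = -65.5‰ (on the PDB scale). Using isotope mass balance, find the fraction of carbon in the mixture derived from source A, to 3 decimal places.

0.412

δ_A = (0.01057393/0.01118000 − 1)×1000 = (0.945790 − 1)×1000 = -54.210‰
δ_B = (0.01035931/0.01118000 − 1)×1000 = (0.926593 − 1)×1000 = -73.407‰
f_A = (δ_mix − δ_B)/(δ_A − δ_B) = (-65.5 − (-73.407))/(-54.210 − (-73.407))
f_A = 7.907 / 19.197 = 0.4119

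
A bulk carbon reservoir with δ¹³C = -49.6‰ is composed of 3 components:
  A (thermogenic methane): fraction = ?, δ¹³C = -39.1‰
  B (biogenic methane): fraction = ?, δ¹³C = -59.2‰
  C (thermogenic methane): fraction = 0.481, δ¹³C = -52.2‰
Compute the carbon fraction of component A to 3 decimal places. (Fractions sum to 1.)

0.310

Let f_A and f_B be the unknown fractions; fractions sum to 1 so f_A + f_B = 0.519.
Mass balance: Σ fᵢ·δᵢ = δ_bulk ⇒ f_A·(-39.1) + f_B·(-59.2) = -49.6 − (-25.108) = -24.492
Substitute f_B = 0.519 − f_A:
f_A·(-39.1 − -59.2) = -24.492 − 0.519×(-59.2) = 6.233
f_A = 6.233 / 20.1 = 0.3101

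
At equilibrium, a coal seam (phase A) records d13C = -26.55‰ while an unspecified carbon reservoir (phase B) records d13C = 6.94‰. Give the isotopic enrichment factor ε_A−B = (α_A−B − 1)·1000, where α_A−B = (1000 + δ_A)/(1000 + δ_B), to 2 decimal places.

α_A−B = (1000 + -26.55) / (1000 + 6.94) = 973.45 / 1006.94 = 0.966741
ε_A−B = (0.966741 − 1) × 1000 = -33.259‰
(The approximation ε ≈ δ_A − δ_B would give -33.49‰.)

-33.26‰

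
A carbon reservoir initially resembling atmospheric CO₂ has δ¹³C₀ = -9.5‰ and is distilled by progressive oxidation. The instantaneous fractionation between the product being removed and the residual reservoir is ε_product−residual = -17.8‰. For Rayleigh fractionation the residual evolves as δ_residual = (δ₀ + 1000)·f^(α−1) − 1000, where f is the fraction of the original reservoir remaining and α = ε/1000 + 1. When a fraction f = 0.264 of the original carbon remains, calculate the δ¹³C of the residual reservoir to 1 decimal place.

Rayleigh residual: δ_res = (δ₀ + 1000)·f^(α−1) − 1000
α = ε/1000 + 1 = 0.98220, so α − 1 = -0.01780
f^(α−1) = 0.264^(-0.01780) = 1.023989
δ_res = (-9.5 + 1000) × 1.023989 − 1000 = 1014.261 − 1000 = 14.26‰

14.3‰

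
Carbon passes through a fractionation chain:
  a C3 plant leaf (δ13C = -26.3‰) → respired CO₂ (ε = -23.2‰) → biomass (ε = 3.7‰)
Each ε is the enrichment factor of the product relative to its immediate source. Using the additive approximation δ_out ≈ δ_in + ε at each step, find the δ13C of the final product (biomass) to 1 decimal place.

step 1: δ ≈ -26.3 + (-23.2) = -49.5‰
step 2: δ ≈ -49.5 + (3.7) = -45.8‰

-45.8‰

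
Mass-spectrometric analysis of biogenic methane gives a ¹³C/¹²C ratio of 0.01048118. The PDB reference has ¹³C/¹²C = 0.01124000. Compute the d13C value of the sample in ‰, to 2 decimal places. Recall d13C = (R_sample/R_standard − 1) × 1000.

d13C = (R_sample / R_standard − 1) × 1000
R_sample / R_standard = 0.01048118 / 0.01124000 = 0.932489
d13C = (0.932489 − 1) × 1000 = -67.511‰

-67.51‰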